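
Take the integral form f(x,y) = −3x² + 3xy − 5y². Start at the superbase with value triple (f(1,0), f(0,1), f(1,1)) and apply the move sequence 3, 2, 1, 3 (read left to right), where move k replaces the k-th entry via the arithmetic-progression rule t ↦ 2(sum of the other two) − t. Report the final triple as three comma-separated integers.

start (-3,-5,-5) = (f(1,0),f(0,1),f(1,1))
replace slot 3: 2·((-3)+(-5)) − (-5) = -11 → (-3,-5,-11)
replace slot 2: 2·((-3)+(-11)) − (-5) = -23 → (-3,-23,-11)
replace slot 1: 2·((-23)+(-11)) − (-3) = -65 → (-65,-23,-11)
replace slot 3: 2·((-65)+(-23)) − (-11) = -165 → (-65,-23,-165)

-65,-23,-165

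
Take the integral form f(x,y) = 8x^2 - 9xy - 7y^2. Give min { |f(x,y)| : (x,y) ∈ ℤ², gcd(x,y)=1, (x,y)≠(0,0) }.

descent: ρ → (-7,9,8)  [lands on river]
river: ρ → (8,7,-8)
river: ρ → (-8,9,7)
river: ρ → (7,5,-10)
river: ρ → (-10,15,2)
river: ρ → (2,17,-2)
river: ρ → (-2,15,10)
river: ρ → (10,5,-7)
closes: descent 1, river 8
min |a| on river = 2

2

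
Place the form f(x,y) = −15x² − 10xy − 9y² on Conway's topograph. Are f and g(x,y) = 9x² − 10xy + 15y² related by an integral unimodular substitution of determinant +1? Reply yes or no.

D₁ = -440, D₂ = -440
f is negative-definite; reduce −f:
−f: flip: (15,10,9)→(9,-10,15)
−f: translate: b→8 (≡-10 mod 18), so (9,-10,15)→(9,8,14)
−f: reduced (well bottom): (9,8,14) with a≤c, −a<b≤a
flip sign back: reduced form of f is (-9,-8,-14)
g: translate: b→8 (≡-10 mod 18), so (9,-10,15)→(9,8,14)
g: reduced (well bottom): (9,8,14) with a≤c, −a<b≤a
reduced forms (-9, -8, -14) vs (9, 8, 14) ⇒ inequivalent

no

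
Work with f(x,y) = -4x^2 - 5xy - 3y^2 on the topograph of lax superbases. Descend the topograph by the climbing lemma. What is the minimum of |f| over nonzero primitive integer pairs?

translate: b→-3 (≡5 mod 8), so (4,5,3)→(4,-3,2)
flip: (4,-3,2)→(2,3,4)
translate: b→-1 (≡3 mod 4), so (2,3,4)→(2,-1,3)
reduced (well bottom): (2,-1,3) with a≤c, −a<b≤a
well minimum |f| = |-2| = 2 (negative-definite)

2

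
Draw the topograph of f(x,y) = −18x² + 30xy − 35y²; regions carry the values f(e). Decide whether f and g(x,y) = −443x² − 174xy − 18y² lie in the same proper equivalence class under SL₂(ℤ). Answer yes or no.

D₁ = -1620, D₂ = -1620
f is negative-definite; reduce −f:
−f: translate: b→6 (≡-30 mod 36), so (18,-30,35)→(18,6,23)
−f: reduced (well bottom): (18,6,23) with a≤c, −a<b≤a
flip sign back: reduced form of f is (-18,-6,-23)
g is negative-definite; reduce −g:
−g: flip: (443,174,18)→(18,-174,443)
−g: translate: b→6 (≡-174 mod 36), so (18,-174,443)→(18,6,23)
−g: reduced (well bottom): (18,6,23) with a≤c, −a<b≤a
flip sign back: reduced form of g is (-18,-6,-23)
reduced forms (-18, -6, -23) vs (-18, -6, -23) ⇒ equivalent

yes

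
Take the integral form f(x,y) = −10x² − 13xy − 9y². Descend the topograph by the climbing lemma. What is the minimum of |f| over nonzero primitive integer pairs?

translate: b→-7 (≡13 mod 20), so (10,13,9)→(10,-7,6)
flip: (10,-7,6)→(6,7,10)
translate: b→-5 (≡7 mod 12), so (6,7,10)→(6,-5,9)
reduced (well bottom): (6,-5,9) with a≤c, −a<b≤a
well minimum |f| = |-6| = 6 (negative-definite)

6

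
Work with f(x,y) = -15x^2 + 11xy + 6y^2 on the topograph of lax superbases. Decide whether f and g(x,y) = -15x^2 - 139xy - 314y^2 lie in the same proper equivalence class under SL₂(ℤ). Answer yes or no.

D₁ = 481, D₂ = 481
river cycle of f (length 26): (6, 13, -13), (-13, 13, 6), (6, 11, -15), (-15, 19, 2), (2, 21, -5), (-5, 19, 6), (6, 17, -8), (-8, 15, 8), (8, 17, -6), (-6, 19, 5), … (16 more)
river cycle of g (length 26): (-15, 11, 6), (6, 13, -13), (-13, 13, 6), (6, 11, -15), (-15, 19, 2), (2, 21, -5), (-5, 19, 6), (6, 17, -8), (-8, 15, 8), (8, 17, -6), … (16 more)
cycles coincide ⇒ equivalent

yes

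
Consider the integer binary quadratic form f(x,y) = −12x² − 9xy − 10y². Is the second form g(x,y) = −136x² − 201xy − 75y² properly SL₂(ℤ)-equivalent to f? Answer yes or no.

D₁ = -399, D₂ = -399
f is negative-definite; reduce −f:
−f: flip: (12,9,10)→(10,-9,12)
−f: reduced (well bottom): (10,-9,12) with a≤c, −a<b≤a
flip sign back: reduced form of f is (-10,9,-12)
g is negative-definite; reduce −g:
−g: translate: b→-71 (≡201 mod 272), so (136,201,75)→(136,-71,10)
−g: flip: (136,-71,10)→(10,71,136)
−g: translate: b→-9 (≡71 mod 20), so (10,71,136)→(10,-9,12)
−g: reduced (well bottom): (10,-9,12) with a≤c, −a<b≤a
flip sign back: reduced form of g is (-10,9,-12)
reduced forms (-10, 9, -12) vs (-10, 9, -12) ⇒ equivalent

yes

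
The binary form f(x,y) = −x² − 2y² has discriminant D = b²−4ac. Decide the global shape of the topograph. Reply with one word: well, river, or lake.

D = b²−4ac = 0² − 4·(-1)·(-2) = -8
D < 0 ⇒ definite ⇒ every region one sign ⇒ single well

well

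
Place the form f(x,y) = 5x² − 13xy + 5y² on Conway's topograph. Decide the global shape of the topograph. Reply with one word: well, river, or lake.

D = b²−4ac = (-13)² − 4·5·5 = 69
D > 0 non-square ⇒ indefinite ⇒ periodic river

river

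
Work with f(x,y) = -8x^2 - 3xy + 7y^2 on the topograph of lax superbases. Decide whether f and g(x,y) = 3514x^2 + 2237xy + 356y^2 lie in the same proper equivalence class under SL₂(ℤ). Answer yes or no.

D₁ = 233, D₂ = 233
river cycle of f (length 18): (7, 3, -8), (-8, 13, 2), (2, 15, -1), (-1, 15, 2), (2, 13, -8), (-8, 3, 7), (7, 11, -4), (-4, 13, 4), (4, 11, -7), (-7, 3, 8), … (8 more)
river cycle of g (length 18): (7, 3, -8), (-8, 13, 2), (2, 15, -1), (-1, 15, 2), (2, 13, -8), (-8, 3, 7), (7, 11, -4), (-4, 13, 4), (4, 11, -7), (-7, 3, 8), … (8 more)
cycles coincide ⇒ equivalent

yes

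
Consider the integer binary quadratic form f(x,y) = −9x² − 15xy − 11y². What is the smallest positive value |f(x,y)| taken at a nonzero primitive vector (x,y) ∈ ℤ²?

translate: b→-3 (≡15 mod 18), so (9,15,11)→(9,-3,5)
flip: (9,-3,5)→(5,3,9)
reduced (well bottom): (5,3,9) with a≤c, −a<b≤a
well minimum |f| = |-5| = 5 (negative-definite)

5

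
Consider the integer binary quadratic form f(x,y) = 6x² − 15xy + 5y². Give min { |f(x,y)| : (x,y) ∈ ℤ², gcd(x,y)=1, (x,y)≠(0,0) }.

descent: ρ → (5,5,-4)  [lands on river]
river: ρ → (-4,3,6)
river: ρ → (6,9,-1)
river: ρ → (-1,9,6)
river: ρ → (6,3,-4)
river: ρ → (-4,5,5)
closes: descent 1, river 6
min |a| on river = 1

1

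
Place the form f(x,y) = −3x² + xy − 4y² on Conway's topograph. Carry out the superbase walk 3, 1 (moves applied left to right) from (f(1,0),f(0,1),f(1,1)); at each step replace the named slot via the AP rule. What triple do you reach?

start (-3,-4,-6) = (f(1,0),f(0,1),f(1,1))
replace slot 3: 2·((-3)+(-4)) − (-6) = -8 → (-3,-4,-8)
replace slot 1: 2·((-4)+(-8)) − (-3) = -21 → (-21,-4,-8)

-21,-4,-8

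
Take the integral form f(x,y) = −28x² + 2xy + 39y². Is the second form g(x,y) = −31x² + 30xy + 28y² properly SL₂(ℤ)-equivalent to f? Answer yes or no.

D₁ = 4372, D₂ = 4372
river cycle of f (length 26): (-28, 58, 9), (9, 50, -52), (-52, 54, 7), (7, 58, -36), (-36, 14, 29), (29, 44, -21), (-21, 40, 33), (33, 26, -28), (-28, 30, 31), (31, 32, -27), … (16 more)
river cycle of g (length 26): (28, 26, -33), (-33, 40, 21), (21, 44, -29), (-29, 14, 36), (36, 58, -7), (-7, 54, 52), (52, 50, -9), (-9, 58, 28), (28, 54, -13), (-13, 50, 36), … (16 more)
cycles differ ⇒ inequivalent

no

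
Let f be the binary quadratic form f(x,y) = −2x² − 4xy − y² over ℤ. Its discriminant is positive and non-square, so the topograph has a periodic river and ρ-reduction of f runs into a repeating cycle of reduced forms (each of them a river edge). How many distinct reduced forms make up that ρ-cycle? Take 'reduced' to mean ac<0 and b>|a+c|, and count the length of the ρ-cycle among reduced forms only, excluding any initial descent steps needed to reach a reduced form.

D = 8, ⌊√D⌋ = 2
descent: ρ → (-1,2,1)  [lands on river]
river: ρ → (1,2,-1)
ρ-cycle length = 2 (tail of 1 descent step not counted)

2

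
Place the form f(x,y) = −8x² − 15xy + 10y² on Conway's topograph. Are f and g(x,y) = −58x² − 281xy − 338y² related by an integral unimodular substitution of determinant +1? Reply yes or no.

D₁ = 545, D₂ = 545
river cycle of f (length 8): (10, 15, -8), (-8, 17, 8), (8, 15, -10), (-10, 5, 13), (13, 21, -2), (-2, 23, 2), (2, 21, -13), (-13, 5, 10)
river cycle of g (length 8): (-8, 17, 8), (8, 15, -10), (-10, 5, 13), (13, 21, -2), (-2, 23, 2), (2, 21, -13), (-13, 5, 10), (10, 15, -8)
cycles coincide ⇒ equivalent

yes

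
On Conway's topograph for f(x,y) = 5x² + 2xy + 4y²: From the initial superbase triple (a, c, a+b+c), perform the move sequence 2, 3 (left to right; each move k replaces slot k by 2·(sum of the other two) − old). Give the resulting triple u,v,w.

start (5,4,11) = (f(1,0),f(0,1),f(1,1))
replace slot 2: 2·(5+11) − 4 = 28 → (5,28,11)
replace slot 3: 2·(5+28) − 11 = 55 → (5,28,55)

5,28,55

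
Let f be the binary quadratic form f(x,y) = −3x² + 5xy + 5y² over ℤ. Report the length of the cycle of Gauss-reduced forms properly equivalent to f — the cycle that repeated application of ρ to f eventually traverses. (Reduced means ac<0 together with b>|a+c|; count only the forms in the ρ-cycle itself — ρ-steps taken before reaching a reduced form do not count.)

D = 85, ⌊√D⌋ = 9
river: ρ → (5,5,-3)
river: ρ → (-3,7,3)
river: ρ → (3,5,-5)
river: ρ → (-5,5,3)
river: ρ → (3,7,-3)
river: ρ → (-3,5,5)
ρ-cycle length = 6 (tail of 0 descent steps not counted)

6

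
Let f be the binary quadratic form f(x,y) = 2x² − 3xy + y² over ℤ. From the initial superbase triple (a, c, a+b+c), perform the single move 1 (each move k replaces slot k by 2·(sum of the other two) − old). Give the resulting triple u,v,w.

start (2,1,0) = (f(1,0),f(0,1),f(1,1))
replace slot 1: 2·(1+0) − 2 = 0 → (0,1,0)

0,1,0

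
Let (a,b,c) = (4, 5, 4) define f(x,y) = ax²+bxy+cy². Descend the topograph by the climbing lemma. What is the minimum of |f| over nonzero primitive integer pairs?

translate: b→-3 (≡5 mod 8), so (4,5,4)→(4,-3,3)
flip: (4,-3,3)→(3,3,4)
reduced (well bottom): (3,3,4) with a≤c, −a<b≤a
well minimum = a = 3

3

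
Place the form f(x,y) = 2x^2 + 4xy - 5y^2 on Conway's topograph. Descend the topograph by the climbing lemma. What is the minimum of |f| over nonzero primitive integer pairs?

river: ρ → (-5,6,1)
river: ρ → (1,6,-5)
river: ρ → (-5,4,2)
river: ρ → (2,4,-5)
closes: descent 0, river 4
min |a| on river = 1

1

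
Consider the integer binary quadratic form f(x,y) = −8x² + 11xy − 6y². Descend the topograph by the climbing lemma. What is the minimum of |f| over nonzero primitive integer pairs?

translate: b→5 (≡-11 mod 16), so (8,-11,6)→(8,5,3)
flip: (8,5,3)→(3,-5,8)
translate: b→1 (≡-5 mod 6), so (3,-5,8)→(3,1,6)
reduced (well bottom): (3,1,6) with a≤c, −a<b≤a
well minimum |f| = |-3| = 3 (negative-definite)

3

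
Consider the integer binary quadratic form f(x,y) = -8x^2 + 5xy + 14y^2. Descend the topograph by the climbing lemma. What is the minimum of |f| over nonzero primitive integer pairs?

descent: ρ → (14,-5,-8)
descent: ρ → (-8,21,1)  [lands on river]
river: ρ → (1,21,-8)
river: ρ → (-8,11,11)
river: ρ → (11,11,-8)
closes: descent 2, river 4
min |a| on river = 1

1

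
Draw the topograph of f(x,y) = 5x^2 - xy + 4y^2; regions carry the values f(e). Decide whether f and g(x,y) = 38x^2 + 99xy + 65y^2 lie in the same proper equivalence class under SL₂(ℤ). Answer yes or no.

D₁ = -79, D₂ = -79
f: flip: (5,-1,4)→(4,1,5)
f: reduced (well bottom): (4,1,5) with a≤c, −a<b≤a
g: translate: b→23 (≡99 mod 76), so (38,99,65)→(38,23,4)
g: flip: (38,23,4)→(4,-23,38)
g: translate: b→1 (≡-23 mod 8), so (4,-23,38)→(4,1,5)
g: reduced (well bottom): (4,1,5) with a≤c, −a<b≤a
reduced forms (4, 1, 5) vs (4, 1, 5) ⇒ equivalent

yes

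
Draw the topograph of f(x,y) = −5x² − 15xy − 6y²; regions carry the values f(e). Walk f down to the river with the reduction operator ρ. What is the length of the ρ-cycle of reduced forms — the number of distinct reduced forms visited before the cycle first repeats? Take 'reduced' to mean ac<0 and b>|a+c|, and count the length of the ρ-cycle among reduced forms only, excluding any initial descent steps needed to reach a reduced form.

D = 105, ⌊√D⌋ = 10
descent: ρ → (-6,3,4)  [lands on river]
river: ρ → (4,5,-5)
river: ρ → (-5,5,4)
river: ρ → (4,3,-6)
river: ρ → (-6,9,1)
river: ρ → (1,9,-6)
ρ-cycle length = 6 (tail of 1 descent step not counted)

6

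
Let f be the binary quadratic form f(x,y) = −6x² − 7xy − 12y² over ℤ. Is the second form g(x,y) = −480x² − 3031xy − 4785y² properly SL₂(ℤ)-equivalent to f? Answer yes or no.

D₁ = -239, D₂ = -239
f is negative-definite; reduce −f:
−f: translate: b→-5 (≡7 mod 12), so (6,7,12)→(6,-5,11)
−f: reduced (well bottom): (6,-5,11) with a≤c, −a<b≤a
flip sign back: reduced form of f is (-6,5,-11)
g is negative-definite; reduce −g:
−g: translate: b→151 (≡3031 mod 960), so (480,3031,4785)→(480,151,12)
−g: flip: (480,151,12)→(12,-151,480)
−g: translate: b→-7 (≡-151 mod 24), so (12,-151,480)→(12,-7,6)
−g: flip: (12,-7,6)→(6,7,12)
−g: translate: b→-5 (≡7 mod 12), so (6,7,12)→(6,-5,11)
−g: reduced (well bottom): (6,-5,11) with a≤c, −a<b≤a
flip sign back: reduced form of g is (-6,5,-11)
reduced forms (-6, 5, -11) vs (-6, 5, -11) ⇒ equivalent

yes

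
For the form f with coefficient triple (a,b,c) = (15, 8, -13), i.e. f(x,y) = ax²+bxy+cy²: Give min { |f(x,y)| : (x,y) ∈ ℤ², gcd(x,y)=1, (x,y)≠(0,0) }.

river: ρ → (-13,18,10)
river: ρ → (10,22,-9)
river: ρ → (-9,14,18)
river: ρ → (18,22,-5)
river: ρ → (-5,28,3)
river: ρ → (3,26,-14)
river: ρ → (-14,2,15)
river: ρ → (15,28,-1)
river: ρ → (-1,28,15)
river: ρ → (15,2,-14)
river: ρ → (-14,26,3)
river: ρ → (3,28,-5)
river: ρ → (-5,22,18)
river: ρ → (18,14,-9)
river: ρ → (-9,22,10)
river: ρ → (10,18,-13)
river: ρ → (-13,8,15)
river: ρ → (15,22,-6)
river: ρ → (-6,26,7)
river: ρ → (7,16,-21)
river: ρ → (-21,26,2)
river: ρ → (2,26,-21)
river: ρ → (-21,16,7)
river: ρ → (7,26,-6)
river: ρ → (-6,22,15)
river: ρ → (15,8,-13)
closes: descent 0, river 26
min |a| on river = 1

1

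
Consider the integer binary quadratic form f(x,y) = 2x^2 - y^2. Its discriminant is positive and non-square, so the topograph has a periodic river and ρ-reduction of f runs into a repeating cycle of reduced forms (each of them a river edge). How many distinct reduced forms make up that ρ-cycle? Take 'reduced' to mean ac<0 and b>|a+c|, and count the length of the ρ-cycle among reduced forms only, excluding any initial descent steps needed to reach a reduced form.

D = 8, ⌊√D⌋ = 2
descent: ρ → (-1,2,1)  [lands on river]
river: ρ → (1,2,-1)
ρ-cycle length = 2 (tail of 1 descent step not counted)

2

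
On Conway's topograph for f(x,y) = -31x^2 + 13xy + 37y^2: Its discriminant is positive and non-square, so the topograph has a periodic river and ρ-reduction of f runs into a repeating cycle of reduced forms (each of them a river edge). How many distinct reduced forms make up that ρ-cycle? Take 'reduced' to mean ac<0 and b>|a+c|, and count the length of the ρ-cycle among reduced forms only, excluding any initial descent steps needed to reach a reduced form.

D = 4757, ⌊√D⌋ = 68
river: ρ → (37,61,-7)
river: ρ → (-7,65,19)
river: ρ → (19,49,-31)
river: ρ → (-31,13,37)
ρ-cycle length = 4 (tail of 0 descent steps not counted)

4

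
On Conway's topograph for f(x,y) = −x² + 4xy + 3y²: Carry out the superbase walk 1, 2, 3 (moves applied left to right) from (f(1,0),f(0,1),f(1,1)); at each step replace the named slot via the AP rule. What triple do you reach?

start (-1,3,6) = (f(1,0),f(0,1),f(1,1))
replace slot 1: 2·(3+6) − (-1) = 19 → (19,3,6)
replace slot 2: 2·(19+6) − 3 = 47 → (19,47,6)
replace slot 3: 2·(19+47) − 6 = 126 → (19,47,126)

19,47,126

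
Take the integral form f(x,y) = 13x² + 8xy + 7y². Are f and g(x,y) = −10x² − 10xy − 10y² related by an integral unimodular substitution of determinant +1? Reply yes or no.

D₁ = -300, D₂ = -300
f: flip: (13,8,7)→(7,-8,13)
f: translate: b→6 (≡-8 mod 14), so (7,-8,13)→(7,6,12)
f: reduced (well bottom): (7,6,12) with a≤c, −a<b≤a
g is negative-definite; reduce −g:
−g: reduced (well bottom): (10,10,10) with a≤c, −a<b≤a
flip sign back: reduced form of g is (-10,-10,-10)
reduced forms (7, 6, 12) vs (-10, -10, -10) ⇒ inequivalent

no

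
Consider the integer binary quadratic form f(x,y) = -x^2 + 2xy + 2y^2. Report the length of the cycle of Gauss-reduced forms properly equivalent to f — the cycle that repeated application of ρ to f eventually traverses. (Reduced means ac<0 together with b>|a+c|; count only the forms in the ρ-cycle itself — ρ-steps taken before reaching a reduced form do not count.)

D = 12, ⌊√D⌋ = 3
river: ρ → (2,2,-1)
river: ρ → (-1,2,2)
ρ-cycle length = 2 (tail of 0 descent steps not counted)

2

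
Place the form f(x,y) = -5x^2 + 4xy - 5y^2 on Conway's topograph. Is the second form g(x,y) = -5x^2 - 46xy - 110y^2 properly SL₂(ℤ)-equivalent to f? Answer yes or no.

D₁ = -84, D₂ = -84
f is negative-definite; reduce −f:
−f: flip: (5,-4,5)→(5,4,5)
−f: reduced (well bottom): (5,4,5) with a≤c, −a<b≤a
flip sign back: reduced form of f is (-5,-4,-5)
g is negative-definite; reduce −g:
−g: translate: b→-4 (≡46 mod 10), so (5,46,110)→(5,-4,5)
−g: flip: (5,-4,5)→(5,4,5)
−g: reduced (well bottom): (5,4,5) with a≤c, −a<b≤a
flip sign back: reduced form of g is (-5,-4,-5)
reduced forms (-5, -4, -5) vs (-5, -4, -5) ⇒ equivalent

yes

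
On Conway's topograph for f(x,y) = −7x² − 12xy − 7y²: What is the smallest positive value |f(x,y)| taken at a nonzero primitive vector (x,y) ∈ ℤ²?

translate: b→-2 (≡12 mod 14), so (7,12,7)→(7,-2,2)
flip: (7,-2,2)→(2,2,7)
reduced (well bottom): (2,2,7) with a≤c, −a<b≤a
well minimum |f| = |-2| = 2 (negative-definite)

2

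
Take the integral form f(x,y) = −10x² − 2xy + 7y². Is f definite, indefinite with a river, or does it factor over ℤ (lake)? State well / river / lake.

D = b²−4ac = (-2)² − 4·(-10)·7 = 284
D > 0 non-square ⇒ indefinite ⇒ periodic river

river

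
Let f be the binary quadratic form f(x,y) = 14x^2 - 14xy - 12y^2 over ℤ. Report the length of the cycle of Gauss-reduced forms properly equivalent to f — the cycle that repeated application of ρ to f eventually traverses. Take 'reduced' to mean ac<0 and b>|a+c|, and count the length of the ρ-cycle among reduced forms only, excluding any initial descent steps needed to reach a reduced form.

D = 868, ⌊√D⌋ = 29
descent: ρ → (-12,14,14)  [lands on river]
river: ρ → (14,14,-12)
river: ρ → (-12,10,16)
river: ρ → (16,22,-6)
river: ρ → (-6,26,8)
river: ρ → (8,22,-12)
river: ρ → (-12,26,4)
river: ρ → (4,22,-24)
river: ρ → (-24,26,2)
river: ρ → (2,26,-24)
river: ρ → (-24,22,4)
river: ρ → (4,26,-12)
river: ρ → (-12,22,8)
river: ρ → (8,26,-6)
river: ρ → (-6,22,16)
river: ρ → (16,10,-12)
ρ-cycle length = 16 (tail of 1 descent step not counted)

16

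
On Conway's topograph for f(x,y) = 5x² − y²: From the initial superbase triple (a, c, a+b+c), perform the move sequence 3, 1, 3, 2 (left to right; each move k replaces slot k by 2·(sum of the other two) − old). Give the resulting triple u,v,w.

start (5,-1,4) = (f(1,0),f(0,1),f(1,1))
replace slot 3: 2·(5+(-1)) − 4 = 4 → (5,-1,4)
replace slot 1: 2·((-1)+4) − 5 = 1 → (1,-1,4)
replace slot 3: 2·(1+(-1)) − 4 = -4 → (1,-1,-4)
replace slot 2: 2·(1+(-4)) − (-1) = -5 → (1,-5,-4)

1,-5,-4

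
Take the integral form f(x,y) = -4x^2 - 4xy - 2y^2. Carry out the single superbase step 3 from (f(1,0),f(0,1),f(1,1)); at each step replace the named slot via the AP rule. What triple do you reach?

start (-4,-2,-10) = (f(1,0),f(0,1),f(1,1))
replace slot 3: 2·((-4)+(-2)) − (-10) = -2 → (-4,-2,-2)

-4,-2,-2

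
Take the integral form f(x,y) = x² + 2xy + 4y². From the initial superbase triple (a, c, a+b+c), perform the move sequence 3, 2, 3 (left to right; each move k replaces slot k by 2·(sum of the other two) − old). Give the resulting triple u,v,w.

start (1,4,7) = (f(1,0),f(0,1),f(1,1))
replace slot 3: 2·(1+4) − 7 = 3 → (1,4,3)
replace slot 2: 2·(1+3) − 4 = 4 → (1,4,3)
replace slot 3: 2·(1+4) − 3 = 7 → (1,4,7)

1,4,7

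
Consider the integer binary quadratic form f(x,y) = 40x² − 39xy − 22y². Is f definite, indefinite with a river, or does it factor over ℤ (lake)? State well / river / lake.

D = b²−4ac = (-39)² − 4·40·(-22) = 5041
D = 71² is a perfect square ⇒ form factors over ℤ ⇒ lakes

lake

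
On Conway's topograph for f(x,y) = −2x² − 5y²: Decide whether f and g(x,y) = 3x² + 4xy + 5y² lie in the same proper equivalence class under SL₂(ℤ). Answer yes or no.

D₁ = -40, D₂ = -44
discriminants differ ⇒ not SL₂(ℤ)-equivalent

no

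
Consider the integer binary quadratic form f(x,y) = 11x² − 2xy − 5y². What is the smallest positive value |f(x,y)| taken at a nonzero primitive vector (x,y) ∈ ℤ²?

descent: ρ → (-5,12,4)  [lands on river]
river: ρ → (4,12,-5)
river: ρ → (-5,8,8)
river: ρ → (8,8,-5)
closes: descent 1, river 4
min |a| on river = 4

4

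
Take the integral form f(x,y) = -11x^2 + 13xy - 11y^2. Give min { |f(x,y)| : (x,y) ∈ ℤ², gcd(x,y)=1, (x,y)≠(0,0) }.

translate: b→9 (≡-13 mod 22), so (11,-13,11)→(11,9,9)
flip: (11,9,9)→(9,-9,11)
translate: b→9 (≡-9 mod 18), so (9,-9,11)→(9,9,11)
reduced (well bottom): (9,9,11) with a≤c, −a<b≤a
well minimum |f| = |-9| = 9 (negative-definite)

9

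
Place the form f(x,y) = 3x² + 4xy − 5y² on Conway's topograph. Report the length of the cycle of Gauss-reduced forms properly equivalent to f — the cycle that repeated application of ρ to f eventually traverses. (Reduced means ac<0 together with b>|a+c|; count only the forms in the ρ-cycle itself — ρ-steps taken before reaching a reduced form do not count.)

D = 76, ⌊√D⌋ = 8
river: ρ → (-5,6,2)
river: ρ → (2,6,-5)
river: ρ → (-5,4,3)
river: ρ → (3,8,-1)
river: ρ → (-1,8,3)
river: ρ → (3,4,-5)
ρ-cycle length = 6 (tail of 0 descent steps not counted)

6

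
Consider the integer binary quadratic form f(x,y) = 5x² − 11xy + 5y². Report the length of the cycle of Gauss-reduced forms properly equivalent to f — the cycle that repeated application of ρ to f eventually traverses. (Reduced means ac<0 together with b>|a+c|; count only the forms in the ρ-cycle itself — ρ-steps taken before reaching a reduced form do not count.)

D = 21, ⌊√D⌋ = 4
descent: ρ → (5,1,-1)
descent: ρ → (-1,3,3)  [lands on river]
river: ρ → (3,3,-1)
ρ-cycle length = 2 (tail of 2 descent steps not counted)

2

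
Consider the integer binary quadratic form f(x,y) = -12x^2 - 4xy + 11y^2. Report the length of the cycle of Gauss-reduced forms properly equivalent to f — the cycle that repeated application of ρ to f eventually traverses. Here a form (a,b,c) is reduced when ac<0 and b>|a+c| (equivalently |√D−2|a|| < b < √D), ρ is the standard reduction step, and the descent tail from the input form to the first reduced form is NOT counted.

D = 544, ⌊√D⌋ = 23
descent: ρ → (11,4,-12)  [lands on river]
river: ρ → (-12,20,3)
river: ρ → (3,22,-5)
river: ρ → (-5,18,11)
ρ-cycle length = 4 (tail of 1 descent step not counted)

4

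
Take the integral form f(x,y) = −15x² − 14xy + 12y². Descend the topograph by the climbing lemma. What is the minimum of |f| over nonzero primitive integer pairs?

descent: ρ → (12,14,-15)  [lands on river]
river: ρ → (-15,16,11)
river: ρ → (11,28,-3)
river: ρ → (-3,26,20)
river: ρ → (20,14,-9)
river: ρ → (-9,22,12)
river: ρ → (12,26,-5)
river: ρ → (-5,24,17)
river: ρ → (17,10,-12)
river: ρ → (-12,14,15)
river: ρ → (15,16,-11)
river: ρ → (-11,28,3)
river: ρ → (3,26,-20)
river: ρ → (-20,14,9)
river: ρ → (9,22,-12)
river: ρ → (-12,26,5)
river: ρ → (5,24,-17)
river: ρ → (-17,10,12)
closes: descent 1, river 18
min |a| on river = 3

3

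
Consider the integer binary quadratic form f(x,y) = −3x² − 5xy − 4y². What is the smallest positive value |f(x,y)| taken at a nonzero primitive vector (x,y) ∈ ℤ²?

translate: b→-1 (≡5 mod 6), so (3,5,4)→(3,-1,2)
flip: (3,-1,2)→(2,1,3)
reduced (well bottom): (2,1,3) with a≤c, −a<b≤a
well minimum |f| = |-2| = 2 (negative-definite)

2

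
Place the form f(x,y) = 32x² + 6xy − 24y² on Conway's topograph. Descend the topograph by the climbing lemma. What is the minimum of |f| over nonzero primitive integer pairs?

descent: ρ → (-24,42,14)  [lands on river]
river: ρ → (14,42,-24)
river: ρ → (-24,54,2)
river: ρ → (2,54,-24)
closes: descent 1, river 4
min |a| on river = 2

2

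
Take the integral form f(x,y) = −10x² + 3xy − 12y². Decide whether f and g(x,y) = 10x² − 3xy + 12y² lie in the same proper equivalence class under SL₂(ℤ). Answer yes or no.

D₁ = -471, D₂ = -471
f is negative-definite; reduce −f:
−f: reduced (well bottom): (10,-3,12) with a≤c, −a<b≤a
flip sign back: reduced form of f is (-10,3,-12)
g: reduced (well bottom): (10,-3,12) with a≤c, −a<b≤a
reduced forms (-10, 3, -12) vs (10, -3, 12) ⇒ inequivalent

no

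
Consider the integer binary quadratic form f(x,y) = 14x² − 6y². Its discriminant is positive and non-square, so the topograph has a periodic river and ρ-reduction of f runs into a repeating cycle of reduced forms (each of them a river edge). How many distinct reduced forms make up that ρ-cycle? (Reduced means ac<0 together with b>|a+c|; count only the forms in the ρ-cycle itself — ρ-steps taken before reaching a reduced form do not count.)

D = 336, ⌊√D⌋ = 18
descent: ρ → (-6,12,8)  [lands on river]
river: ρ → (8,4,-10)
river: ρ → (-10,16,2)
river: ρ → (2,16,-10)
river: ρ → (-10,4,8)
river: ρ → (8,12,-6)
ρ-cycle length = 6 (tail of 1 descent step not counted)

6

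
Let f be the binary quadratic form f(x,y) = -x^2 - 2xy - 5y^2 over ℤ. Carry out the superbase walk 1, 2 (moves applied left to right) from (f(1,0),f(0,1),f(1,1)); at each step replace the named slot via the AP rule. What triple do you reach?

start (-1,-5,-8) = (f(1,0),f(0,1),f(1,1))
replace slot 1: 2·((-5)+(-8)) − (-1) = -25 → (-25,-5,-8)
replace slot 2: 2·((-25)+(-8)) − (-5) = -61 → (-25,-61,-8)

-25,-61,-8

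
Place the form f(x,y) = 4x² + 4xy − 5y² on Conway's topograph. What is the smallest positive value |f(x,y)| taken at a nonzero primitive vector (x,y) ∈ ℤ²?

river: ρ → (-5,6,3)
river: ρ → (3,6,-5)
river: ρ → (-5,4,4)
river: ρ → (4,4,-5)
closes: descent 0, river 4
min |a| on river = 3

3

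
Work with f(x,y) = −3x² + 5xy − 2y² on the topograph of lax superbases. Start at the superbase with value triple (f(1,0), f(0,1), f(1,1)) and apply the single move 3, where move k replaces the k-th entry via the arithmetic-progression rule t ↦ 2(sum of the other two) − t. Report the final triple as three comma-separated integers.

start (-3,-2,0) = (f(1,0),f(0,1),f(1,1))
replace slot 3: 2·((-3)+(-2)) − 0 = -10 → (-3,-2,-10)

-3,-2,-10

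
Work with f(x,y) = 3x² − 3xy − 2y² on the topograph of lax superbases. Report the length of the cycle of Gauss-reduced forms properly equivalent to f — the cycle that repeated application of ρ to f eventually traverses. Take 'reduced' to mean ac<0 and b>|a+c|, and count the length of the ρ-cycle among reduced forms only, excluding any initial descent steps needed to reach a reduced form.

D = 33, ⌊√D⌋ = 5
descent: ρ → (-2,3,3)  [lands on river]
river: ρ → (3,3,-2)
river: ρ → (-2,5,1)
river: ρ → (1,5,-2)
ρ-cycle length = 4 (tail of 1 descent step not counted)

4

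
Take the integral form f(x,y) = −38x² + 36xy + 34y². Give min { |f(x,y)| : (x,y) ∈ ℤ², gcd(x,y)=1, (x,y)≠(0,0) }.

river: ρ → (34,32,-40)
river: ρ → (-40,48,26)
river: ρ → (26,56,-32)
river: ρ → (-32,72,10)
river: ρ → (10,68,-46)
river: ρ → (-46,24,32)
river: ρ → (32,40,-38)
river: ρ → (-38,36,34)
closes: descent 0, river 8
min |a| on river = 10

10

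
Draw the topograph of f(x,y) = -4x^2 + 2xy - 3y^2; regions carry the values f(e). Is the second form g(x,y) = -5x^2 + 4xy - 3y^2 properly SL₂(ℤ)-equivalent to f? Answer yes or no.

D₁ = -44, D₂ = -44
f is negative-definite; reduce −f:
−f: flip: (4,-2,3)→(3,2,4)
−f: reduced (well bottom): (3,2,4) with a≤c, −a<b≤a
flip sign back: reduced form of f is (-3,-2,-4)
g is negative-definite; reduce −g:
−g: flip: (5,-4,3)→(3,4,5)
−g: translate: b→-2 (≡4 mod 6), so (3,4,5)→(3,-2,4)
−g: reduced (well bottom): (3,-2,4) with a≤c, −a<b≤a
flip sign back: reduced form of g is (-3,2,-4)
reduced forms (-3, -2, -4) vs (-3, 2, -4) ⇒ inequivalent

no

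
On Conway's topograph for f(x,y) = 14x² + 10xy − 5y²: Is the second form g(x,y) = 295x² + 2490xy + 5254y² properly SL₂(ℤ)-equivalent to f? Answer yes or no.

D₁ = 380, D₂ = 380
river cycle of f (length 4): (-5, 10, 14), (14, 18, -1), (-1, 18, 14), (14, 10, -5)
river cycle of g (length 4): (14, 10, -5), (-5, 10, 14), (14, 18, -1), (-1, 18, 14)
cycles coincide ⇒ equivalent

yes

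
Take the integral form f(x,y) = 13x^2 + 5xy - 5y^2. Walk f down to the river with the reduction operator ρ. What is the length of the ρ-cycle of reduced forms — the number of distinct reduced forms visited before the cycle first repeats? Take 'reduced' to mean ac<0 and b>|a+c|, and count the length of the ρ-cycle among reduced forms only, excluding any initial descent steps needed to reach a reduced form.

D = 285, ⌊√D⌋ = 16
descent: ρ → (-5,15,3)  [lands on river]
river: ρ → (3,15,-5)
ρ-cycle length = 2 (tail of 1 descent step not counted)

2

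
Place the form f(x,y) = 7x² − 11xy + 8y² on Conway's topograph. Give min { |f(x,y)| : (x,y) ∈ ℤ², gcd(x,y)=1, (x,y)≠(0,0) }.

translate: b→3 (≡-11 mod 14), so (7,-11,8)→(7,3,4)
flip: (7,3,4)→(4,-3,7)
reduced (well bottom): (4,-3,7) with a≤c, −a<b≤a
well minimum = a = 4

4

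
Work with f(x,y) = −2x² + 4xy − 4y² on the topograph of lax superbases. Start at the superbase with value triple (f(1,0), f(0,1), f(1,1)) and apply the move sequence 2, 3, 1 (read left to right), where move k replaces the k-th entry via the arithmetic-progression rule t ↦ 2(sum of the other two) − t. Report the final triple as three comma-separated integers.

start (-2,-4,-2) = (f(1,0),f(0,1),f(1,1))
replace slot 2: 2·((-2)+(-2)) − (-4) = -4 → (-2,-4,-2)
replace slot 3: 2·((-2)+(-4)) − (-2) = -10 → (-2,-4,-10)
replace slot 1: 2·((-4)+(-10)) − (-2) = -26 → (-26,-4,-10)

-26,-4,-10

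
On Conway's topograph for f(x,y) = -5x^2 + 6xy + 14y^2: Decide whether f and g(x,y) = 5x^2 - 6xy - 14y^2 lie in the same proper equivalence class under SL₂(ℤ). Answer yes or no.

D₁ = 316, D₂ = 316
river cycle of f (length 6): (-5, 16, 3), (3, 14, -10), (-10, 6, 7), (7, 8, -9), (-9, 10, 6), (6, 14, -5)
river cycle of g (length 6): (5, 14, -6), (-6, 10, 9), (9, 8, -7), (-7, 6, 10), (10, 14, -3), (-3, 16, 5)
cycles differ ⇒ inequivalent

no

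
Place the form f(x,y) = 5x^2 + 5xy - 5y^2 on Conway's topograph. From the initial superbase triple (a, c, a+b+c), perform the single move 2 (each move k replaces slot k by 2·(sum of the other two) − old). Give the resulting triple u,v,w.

start (5,-5,5) = (f(1,0),f(0,1),f(1,1))
replace slot 2: 2·(5+5) − (-5) = 25 → (5,25,5)

5,25,5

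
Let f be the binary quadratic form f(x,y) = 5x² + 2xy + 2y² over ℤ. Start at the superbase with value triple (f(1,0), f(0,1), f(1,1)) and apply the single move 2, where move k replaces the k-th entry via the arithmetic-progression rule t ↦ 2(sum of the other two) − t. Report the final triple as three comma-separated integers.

start (5,2,9) = (f(1,0),f(0,1),f(1,1))
replace slot 2: 2·(5+9) − 2 = 26 → (5,26,9)

5,26,9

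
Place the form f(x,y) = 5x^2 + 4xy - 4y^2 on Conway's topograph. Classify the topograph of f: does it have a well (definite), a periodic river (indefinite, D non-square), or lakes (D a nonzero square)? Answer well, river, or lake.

D = b²−4ac = 4² − 4·5·(-4) = 96
D > 0 non-square ⇒ indefinite ⇒ periodic river

river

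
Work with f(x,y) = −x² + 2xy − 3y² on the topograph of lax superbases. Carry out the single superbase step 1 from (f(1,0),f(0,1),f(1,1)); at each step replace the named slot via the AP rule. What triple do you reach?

start (-1,-3,-2) = (f(1,0),f(0,1),f(1,1))
replace slot 1: 2·((-3)+(-2)) − (-1) = -9 → (-9,-3,-2)

-9,-3,-2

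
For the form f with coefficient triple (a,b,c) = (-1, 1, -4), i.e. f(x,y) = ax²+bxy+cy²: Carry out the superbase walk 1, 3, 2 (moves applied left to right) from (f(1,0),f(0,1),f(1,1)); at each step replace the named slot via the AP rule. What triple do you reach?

start (-1,-4,-4) = (f(1,0),f(0,1),f(1,1))
replace slot 1: 2·((-4)+(-4)) − (-1) = -15 → (-15,-4,-4)
replace slot 3: 2·((-15)+(-4)) − (-4) = -34 → (-15,-4,-34)
replace slot 2: 2·((-15)+(-34)) − (-4) = -94 → (-15,-94,-34)

-15,-94,-34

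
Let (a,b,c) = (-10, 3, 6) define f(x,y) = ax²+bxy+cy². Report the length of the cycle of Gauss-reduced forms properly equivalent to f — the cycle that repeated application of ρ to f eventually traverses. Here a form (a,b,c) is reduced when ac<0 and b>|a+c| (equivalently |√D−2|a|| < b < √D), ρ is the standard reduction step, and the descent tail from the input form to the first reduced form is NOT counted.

D = 249, ⌊√D⌋ = 15
descent: ρ → (6,9,-7)  [lands on river]
river: ρ → (-7,5,8)
river: ρ → (8,11,-4)
river: ρ → (-4,13,5)
river: ρ → (5,7,-10)
river: ρ → (-10,13,2)
river: ρ → (2,15,-3)
river: ρ → (-3,15,2)
river: ρ → (2,13,-10)
river: ρ → (-10,7,5)
river: ρ → (5,13,-4)
river: ρ → (-4,11,8)
river: ρ → (8,5,-7)
river: ρ → (-7,9,6)
river: ρ → (6,15,-1)
river: ρ → (-1,15,6)
ρ-cycle length = 16 (tail of 1 descent step not counted)

16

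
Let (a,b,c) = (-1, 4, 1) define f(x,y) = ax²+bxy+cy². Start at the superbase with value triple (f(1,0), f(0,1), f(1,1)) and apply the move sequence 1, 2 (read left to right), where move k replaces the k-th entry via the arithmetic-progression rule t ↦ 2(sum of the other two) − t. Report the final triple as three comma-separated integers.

start (-1,1,4) = (f(1,0),f(0,1),f(1,1))
replace slot 1: 2·(1+4) − (-1) = 11 → (11,1,4)
replace slot 2: 2·(11+4) − 1 = 29 → (11,29,4)

11,29,4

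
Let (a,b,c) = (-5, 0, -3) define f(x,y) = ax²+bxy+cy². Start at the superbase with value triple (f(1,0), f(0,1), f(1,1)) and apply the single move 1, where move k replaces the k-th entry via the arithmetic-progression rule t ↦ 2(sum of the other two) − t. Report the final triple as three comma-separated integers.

start (-5,-3,-8) = (f(1,0),f(0,1),f(1,1))
replace slot 1: 2·((-3)+(-8)) − (-5) = -17 → (-17,-3,-8)

-17,-3,-8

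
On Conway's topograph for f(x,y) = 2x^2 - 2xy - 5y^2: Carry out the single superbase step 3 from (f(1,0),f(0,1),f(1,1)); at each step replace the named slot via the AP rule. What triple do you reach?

start (2,-5,-5) = (f(1,0),f(0,1),f(1,1))
replace slot 3: 2·(2+(-5)) − (-5) = -1 → (2,-5,-1)

2,-5,-1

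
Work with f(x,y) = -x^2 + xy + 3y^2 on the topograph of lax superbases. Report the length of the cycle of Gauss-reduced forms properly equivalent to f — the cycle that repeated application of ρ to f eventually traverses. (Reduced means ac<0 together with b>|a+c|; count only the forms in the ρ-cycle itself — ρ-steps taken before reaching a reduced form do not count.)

D = 13, ⌊√D⌋ = 3
descent: ρ → (3,-1,-1)
descent: ρ → (-1,3,1)  [lands on river]
river: ρ → (1,3,-1)
ρ-cycle length = 2 (tail of 2 descent steps not counted)

2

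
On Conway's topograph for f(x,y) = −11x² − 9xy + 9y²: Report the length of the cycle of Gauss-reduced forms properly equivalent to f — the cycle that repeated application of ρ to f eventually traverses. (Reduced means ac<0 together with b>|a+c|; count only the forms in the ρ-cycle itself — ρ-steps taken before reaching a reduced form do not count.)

D = 477, ⌊√D⌋ = 21
descent: ρ → (9,9,-11)  [lands on river]
river: ρ → (-11,13,7)
river: ρ → (7,15,-9)
river: ρ → (-9,21,1)
river: ρ → (1,21,-9)
river: ρ → (-9,15,7)
river: ρ → (7,13,-11)
river: ρ → (-11,9,9)
ρ-cycle length = 8 (tail of 1 descent step not counted)

8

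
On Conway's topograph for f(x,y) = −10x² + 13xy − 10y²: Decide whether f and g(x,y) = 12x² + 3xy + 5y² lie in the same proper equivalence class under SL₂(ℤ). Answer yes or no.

D₁ = -231, D₂ = -231
f is negative-definite; reduce −f:
−f: translate: b→7 (≡-13 mod 20), so (10,-13,10)→(10,7,7)
−f: flip: (10,7,7)→(7,-7,10)
−f: translate: b→7 (≡-7 mod 14), so (7,-7,10)→(7,7,10)
−f: reduced (well bottom): (7,7,10) with a≤c, −a<b≤a
flip sign back: reduced form of f is (-7,-7,-10)
g: flip: (12,3,5)→(5,-3,12)
g: reduced (well bottom): (5,-3,12) with a≤c, −a<b≤a
reduced forms (-7, -7, -10) vs (5, -3, 12) ⇒ inequivalent

no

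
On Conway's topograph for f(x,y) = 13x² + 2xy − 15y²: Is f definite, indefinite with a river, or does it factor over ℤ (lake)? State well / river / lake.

D = b²−4ac = 2² − 4·13·(-15) = 784
D = 28² is a perfect square ⇒ form factors over ℤ ⇒ lakes

lake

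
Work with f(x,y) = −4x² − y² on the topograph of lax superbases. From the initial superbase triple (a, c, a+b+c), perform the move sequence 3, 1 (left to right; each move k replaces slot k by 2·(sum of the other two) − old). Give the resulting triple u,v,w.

start (-4,-1,-5) = (f(1,0),f(0,1),f(1,1))
replace slot 3: 2·((-4)+(-1)) − (-5) = -5 → (-4,-1,-5)
replace slot 1: 2·((-1)+(-5)) − (-4) = -8 → (-8,-1,-5)

-8,-1,-5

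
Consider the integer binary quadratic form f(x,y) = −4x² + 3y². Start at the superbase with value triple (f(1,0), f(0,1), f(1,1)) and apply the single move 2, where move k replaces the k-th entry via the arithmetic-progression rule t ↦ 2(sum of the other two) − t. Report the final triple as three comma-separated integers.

start (-4,3,-1) = (f(1,0),f(0,1),f(1,1))
replace slot 2: 2·((-4)+(-1)) − 3 = -13 → (-4,-13,-1)

-4,-13,-1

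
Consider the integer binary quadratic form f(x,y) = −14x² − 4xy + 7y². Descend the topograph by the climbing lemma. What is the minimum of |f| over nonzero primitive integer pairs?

descent: ρ → (7,18,-3)  [lands on river]
river: ρ → (-3,18,7)
river: ρ → (7,10,-11)
river: ρ → (-11,12,6)
river: ρ → (6,12,-11)
river: ρ → (-11,10,7)
closes: descent 1, river 6
min |a| on river = 3

3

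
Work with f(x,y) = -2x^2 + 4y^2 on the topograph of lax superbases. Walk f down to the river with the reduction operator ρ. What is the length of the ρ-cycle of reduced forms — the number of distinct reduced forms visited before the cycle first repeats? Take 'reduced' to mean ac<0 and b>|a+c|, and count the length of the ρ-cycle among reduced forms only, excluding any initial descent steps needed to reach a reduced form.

D = 32, ⌊√D⌋ = 5
descent: ρ → (4,0,-2)
descent: ρ → (-2,4,2)  [lands on river]
river: ρ → (2,4,-2)
ρ-cycle length = 2 (tail of 2 descent steps not counted)

2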